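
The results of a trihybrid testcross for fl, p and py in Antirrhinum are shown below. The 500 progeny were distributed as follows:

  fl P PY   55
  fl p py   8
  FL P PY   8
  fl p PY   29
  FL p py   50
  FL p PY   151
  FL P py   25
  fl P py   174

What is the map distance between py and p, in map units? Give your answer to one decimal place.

24.2 map units

The two most frequent reciprocal classes, FL p PY and fl P py, are the parental types, so the F1 was FL p PY / fl P py.
The two rarest classes, FL P PY and fl p py, are the double crossovers. Comparing them with the parentals, only the p allele has switched, so p is the middle locus and the order is fl – p – py.
Crossovers in the p–py interval produce the single-crossover classes FL p py and fl P PY (50 + 55 = 105) plus the double crossovers (16).
RF(p–py) = (105 + 16) / 500 = 121/500 = 0.2420 → 24.2 map units.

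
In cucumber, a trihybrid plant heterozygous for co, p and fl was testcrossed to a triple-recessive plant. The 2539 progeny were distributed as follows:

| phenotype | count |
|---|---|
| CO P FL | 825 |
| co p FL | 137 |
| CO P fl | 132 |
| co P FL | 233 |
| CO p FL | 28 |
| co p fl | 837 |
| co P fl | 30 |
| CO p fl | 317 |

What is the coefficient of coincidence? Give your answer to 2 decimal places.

The two most frequent reciprocal classes, CO P FL and co p fl, are the parental types, so the F1 was CO P FL / co p fl.
The two rarest classes, CO p FL and co P fl, are the double crossovers. Comparing them with the parentals, only the p allele has switched, so p is the middle locus and the order is fl – p – co.
fl–p: (269 + 58)/2539 = 0.1288; p–co: (550 + 58)/2539 = 0.2395.
Expected DCO frequency = 0.1288 × 0.2395 ≈ 0.03085; observed = 58/2539 ≈ 0.02284.
Coefficient of coincidence = 0.02284/0.03085 ≈ 0.74.

0.74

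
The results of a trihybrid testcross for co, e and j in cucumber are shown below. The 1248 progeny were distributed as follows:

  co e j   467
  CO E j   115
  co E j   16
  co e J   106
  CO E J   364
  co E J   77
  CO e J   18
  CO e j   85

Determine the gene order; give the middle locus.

The two most frequent reciprocal classes, CO E J and co e j, are the parental types, so the F1 was CO E J / co e j.
The two rarest classes, CO e J and co E j, are the double crossovers. Comparing them with the parentals, only the e allele has switched, so e is the middle locus and the order is co – e – j.

e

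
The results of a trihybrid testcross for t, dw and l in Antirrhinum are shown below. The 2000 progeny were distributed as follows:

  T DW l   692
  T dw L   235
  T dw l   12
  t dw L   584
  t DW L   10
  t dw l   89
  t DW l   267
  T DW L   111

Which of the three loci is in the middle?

The two most frequent reciprocal classes, t dw L and T DW l, are the parental types, so the F1 was t dw L / T DW l.
The two rarest classes, t DW L and T dw l, are the double crossovers. Comparing them with the parentals, only the dw allele has switched, so dw is the middle locus and the order is l – dw – t.

dw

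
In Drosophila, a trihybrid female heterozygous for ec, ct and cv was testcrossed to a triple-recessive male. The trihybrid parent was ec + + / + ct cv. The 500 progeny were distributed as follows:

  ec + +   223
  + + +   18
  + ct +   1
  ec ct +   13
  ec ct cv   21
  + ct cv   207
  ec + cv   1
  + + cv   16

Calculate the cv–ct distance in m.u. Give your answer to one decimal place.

6.2 m.u.

The two rarest classes, ec + cv and + ct +, are the double crossovers. Comparing them with the parentals, only the cv allele has switched, so cv is the middle locus and the order is ct – cv – ec.
Crossovers in the ct–cv interval produce the single-crossover classes ec ct + and + + cv (13 + 16 = 29) plus the double crossovers (2).
RF(ct–cv) = (29 + 2) / 500 = 31/500 = 0.0620 → 6.2 m.u.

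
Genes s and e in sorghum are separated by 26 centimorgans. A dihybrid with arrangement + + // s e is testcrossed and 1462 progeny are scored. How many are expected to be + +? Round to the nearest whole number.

A map distance of 26 centimorgans corresponds to a recombination frequency of 0.260.
The F1 is + + / s e, so + + is a parental gamete class with expected frequency (1 − r)/2 = 0.740/2 = 0.3700.
Expected number = 0.3700 × 1462 = 540.94 ≈ 541.

541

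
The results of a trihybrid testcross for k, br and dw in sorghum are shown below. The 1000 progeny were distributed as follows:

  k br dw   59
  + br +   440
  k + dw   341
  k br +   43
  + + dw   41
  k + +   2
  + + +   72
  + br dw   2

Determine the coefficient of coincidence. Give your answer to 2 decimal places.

The two most frequent reciprocal classes, + br + and k + dw, are the parental types, so the F1 was + br + / k + dw.
The two rarest classes, + br dw and k + +, are the double crossovers. Comparing them with the parentals, only the dw allele has switched, so dw is the middle locus and the order is br – dw – k.
br–dw: (131 + 4)/1000 = 0.1350; dw–k: (84 + 4)/1000 = 0.0880.
Expected DCO frequency = 0.1350 × 0.0880 ≈ 0.01188; observed = 4/1000 ≈ 0.00400.
Coefficient of coincidence = 0.00400/0.01188 ≈ 0.34.

0.34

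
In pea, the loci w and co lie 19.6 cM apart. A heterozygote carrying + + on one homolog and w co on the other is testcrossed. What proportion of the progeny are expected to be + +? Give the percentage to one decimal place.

40.2%

A map distance of 19.6 cM corresponds to a recombination frequency of 0.196.
The F1 is + + / w co, so + + is a parental gamete class with expected frequency (1 − r)/2 = 0.804/2 = 0.4020.
That is 0.4020 = 40.2% of the progeny.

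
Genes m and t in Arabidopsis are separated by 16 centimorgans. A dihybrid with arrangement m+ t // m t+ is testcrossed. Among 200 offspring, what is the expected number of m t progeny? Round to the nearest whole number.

A map distance of 16 centimorgans corresponds to a recombination frequency of 0.160.
The F1 is m+ t / m t+, so m t is a recombinant gamete class with expected frequency r/2 = 0.160/2 = 0.0800.
Expected number = 0.0800 × 200 = 16.00 ≈ 16.

16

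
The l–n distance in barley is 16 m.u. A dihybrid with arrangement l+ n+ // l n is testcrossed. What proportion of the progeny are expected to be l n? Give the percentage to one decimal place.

42.0%

A map distance of 16 m.u. corresponds to a recombination frequency of 0.160.
The F1 is l+ n+ / l n, so l n is a parental gamete class with expected frequency (1 − r)/2 = 0.840/2 = 0.4200.
That is 0.4200 = 42.0% of the progeny.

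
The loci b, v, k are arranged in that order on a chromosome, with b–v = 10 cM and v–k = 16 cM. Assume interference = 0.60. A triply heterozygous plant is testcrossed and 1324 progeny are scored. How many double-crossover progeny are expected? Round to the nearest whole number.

8

Map distances give recombination frequencies of 0.100 and 0.160 for the two intervals.
With interference 0.60 (so coincidence = 0.40), expected double-crossover frequency = 0.100 × 0.160 × 0.40 = 0.00640.
Expected number = 0.00640 × 1324 = 8.47 ≈ 8.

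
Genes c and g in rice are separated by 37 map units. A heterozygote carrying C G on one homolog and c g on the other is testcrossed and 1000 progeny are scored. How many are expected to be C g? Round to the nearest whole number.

A map distance of 37 map units corresponds to a recombination frequency of 0.370.
The F1 is C G / c g, so C g is a recombinant gamete class with expected frequency r/2 = 0.370/2 = 0.1850.
Expected number = 0.1850 × 1000 = 185.00 ≈ 185.

185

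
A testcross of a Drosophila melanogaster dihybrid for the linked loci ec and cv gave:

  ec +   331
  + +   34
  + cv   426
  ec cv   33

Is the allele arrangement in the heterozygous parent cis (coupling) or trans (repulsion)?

The two most frequent classes are + cv (426) and ec + (331); these are the parental (non-recombinant) types.
So the F1 carried + cv on one chromosome and ec + on the other — the recessive alleles are on opposite chromosomes (trans / repulsion).

trans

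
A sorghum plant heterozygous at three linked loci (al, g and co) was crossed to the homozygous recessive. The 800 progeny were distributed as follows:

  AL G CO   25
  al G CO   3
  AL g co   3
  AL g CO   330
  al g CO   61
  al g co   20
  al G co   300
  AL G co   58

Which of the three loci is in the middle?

co

The two most frequent reciprocal classes, al G co and AL g CO, are the parental types, so the F1 was al G co / AL g CO.
The two rarest classes, al G CO and AL g co, are the double crossovers. Comparing them with the parentals, only the co allele has switched, so co is the middle locus and the order is al – co – g.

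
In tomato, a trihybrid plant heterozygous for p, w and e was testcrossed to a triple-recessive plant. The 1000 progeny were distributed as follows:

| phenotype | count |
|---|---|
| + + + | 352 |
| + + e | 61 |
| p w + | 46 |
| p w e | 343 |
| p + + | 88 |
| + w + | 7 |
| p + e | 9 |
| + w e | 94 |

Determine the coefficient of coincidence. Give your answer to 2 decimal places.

The two most frequent reciprocal classes, p w e and + + +, are the parental types, so the F1 was p w e / + + +.
The two rarest classes, p + e and + w +, are the double crossovers. Comparing them with the parentals, only the w allele has switched, so w is the middle locus and the order is p – w – e.
p–w: (182 + 16)/1000 = 0.1980; w–e: (107 + 16)/1000 = 0.1230.
Expected DCO frequency = 0.1980 × 0.1230 ≈ 0.02435; observed = 16/1000 ≈ 0.01600.
Coefficient of coincidence = 0.01600/0.02435 ≈ 0.66.

0.66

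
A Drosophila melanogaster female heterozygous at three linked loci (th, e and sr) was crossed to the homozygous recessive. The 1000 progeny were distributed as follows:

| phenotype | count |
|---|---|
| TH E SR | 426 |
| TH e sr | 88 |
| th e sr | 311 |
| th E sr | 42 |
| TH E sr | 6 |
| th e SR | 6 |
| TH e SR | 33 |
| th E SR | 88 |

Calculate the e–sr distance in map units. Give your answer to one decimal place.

The two most frequent reciprocal classes, th e sr and TH E SR, are the parental types, so the F1 was th e sr / TH E SR.
The two rarest classes, th e SR and TH E sr, are the double crossovers. Comparing them with the parentals, only the sr allele has switched, so sr is the middle locus and the order is th – sr – e.
Crossovers in the sr–e interval produce the single-crossover classes th E sr and TH e SR (42 + 33 = 75) plus the double crossovers (12).
RF(sr–e) = (75 + 12) / 1000 = 87/1000 = 0.0870 → 8.7 map units.

8.7 map units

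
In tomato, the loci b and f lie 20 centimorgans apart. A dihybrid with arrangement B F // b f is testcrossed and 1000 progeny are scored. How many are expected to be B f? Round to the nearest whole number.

A map distance of 20 centimorgans corresponds to a recombination frequency of 0.200.
The F1 is B F / b f, so B f is a recombinant gamete class with expected frequency r/2 = 0.200/2 = 0.1000.
Expected number = 0.1000 × 1000 = 100.00 ≈ 100.

100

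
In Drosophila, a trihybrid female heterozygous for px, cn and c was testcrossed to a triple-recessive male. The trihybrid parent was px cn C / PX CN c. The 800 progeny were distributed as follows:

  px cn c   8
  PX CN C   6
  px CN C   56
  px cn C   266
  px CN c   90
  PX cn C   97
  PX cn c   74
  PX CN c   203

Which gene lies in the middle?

c

The two rarest classes, px cn c and PX CN C, are the double crossovers. Comparing them with the parentals, only the c allele has switched, so c is the middle locus and the order is cn – c – px.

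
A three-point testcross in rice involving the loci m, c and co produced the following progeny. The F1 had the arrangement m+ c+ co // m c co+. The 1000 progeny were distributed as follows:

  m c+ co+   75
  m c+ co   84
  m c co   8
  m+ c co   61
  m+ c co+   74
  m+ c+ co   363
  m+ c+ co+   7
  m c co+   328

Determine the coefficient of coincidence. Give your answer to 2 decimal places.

The two rarest classes, m+ c+ co+ and m c co, are the double crossovers. Comparing them with the parentals, only the co allele has switched, so co is the middle locus and the order is c – co – m.
c–co: (136 + 15)/1000 = 0.1510; co–m: (158 + 15)/1000 = 0.1730.
Expected DCO frequency = 0.1510 × 0.1730 ≈ 0.02612; observed = 15/1000 ≈ 0.01500.
Coefficient of coincidence = 0.01500/0.02612 ≈ 0.57.

0.57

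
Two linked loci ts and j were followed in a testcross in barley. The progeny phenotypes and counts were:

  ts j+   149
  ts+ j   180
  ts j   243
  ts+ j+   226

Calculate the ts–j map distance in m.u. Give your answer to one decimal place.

41.2 m.u.

The two most frequent classes, ts+ j+ (226) and ts j (243), are the parental types, so the F1 was ts+ j+ / ts j.
The recombinant classes are ts+ j and ts j+: 180 + 149 = 329.
Recombination frequency = 329/798 = 0.4123 ≈ 41.2%, i.e. 41.2 m.u.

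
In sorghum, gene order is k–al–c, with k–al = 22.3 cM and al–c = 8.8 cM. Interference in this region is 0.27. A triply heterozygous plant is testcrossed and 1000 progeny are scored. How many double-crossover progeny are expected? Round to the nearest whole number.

14

Map distances give recombination frequencies of 0.223 and 0.088 for the two intervals.
With interference 0.27 (so coincidence = 0.73), expected double-crossover frequency = 0.223 × 0.088 × 0.73 = 0.01433.
Expected number = 0.01433 × 1000 = 14.33 ≈ 14.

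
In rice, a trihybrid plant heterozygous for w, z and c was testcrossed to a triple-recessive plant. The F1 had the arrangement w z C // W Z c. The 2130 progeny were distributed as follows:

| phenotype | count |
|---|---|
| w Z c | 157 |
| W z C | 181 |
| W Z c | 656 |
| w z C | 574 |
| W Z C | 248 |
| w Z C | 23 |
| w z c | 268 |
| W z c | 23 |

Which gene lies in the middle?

z

The two rarest classes, w Z C and W z c, are the double crossovers. Comparing them with the parentals, only the z allele has switched, so z is the middle locus and the order is c – z – w.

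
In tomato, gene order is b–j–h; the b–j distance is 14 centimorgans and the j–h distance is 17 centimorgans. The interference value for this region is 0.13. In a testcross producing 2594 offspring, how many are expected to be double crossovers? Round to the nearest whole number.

54

Map distances give recombination frequencies of 0.140 and 0.170 for the two intervals.
With interference 0.13 (so coincidence = 0.87), expected double-crossover frequency = 0.140 × 0.170 × 0.87 = 0.02071.
Expected number = 0.02071 × 2594 = 53.71 ≈ 54.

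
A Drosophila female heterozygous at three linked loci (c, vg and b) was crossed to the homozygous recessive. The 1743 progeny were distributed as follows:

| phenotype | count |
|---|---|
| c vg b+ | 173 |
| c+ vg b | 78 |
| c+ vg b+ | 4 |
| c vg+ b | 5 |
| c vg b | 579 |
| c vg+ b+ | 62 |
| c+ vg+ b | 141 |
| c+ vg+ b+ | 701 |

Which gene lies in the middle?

The two most frequent reciprocal classes, c vg b and c+ vg+ b+, are the parental types, so the F1 was c vg b / c+ vg+ b+.
The two rarest classes, c vg+ b and c+ vg b+, are the double crossovers. Comparing them with the parentals, only the vg allele has switched, so vg is the middle locus and the order is c – vg – b.

vg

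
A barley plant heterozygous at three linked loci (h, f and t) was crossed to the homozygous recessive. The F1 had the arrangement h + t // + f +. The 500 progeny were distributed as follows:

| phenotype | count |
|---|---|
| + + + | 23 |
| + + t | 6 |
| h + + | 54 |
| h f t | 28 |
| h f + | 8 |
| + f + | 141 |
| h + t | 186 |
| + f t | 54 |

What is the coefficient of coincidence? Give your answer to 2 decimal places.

0.88

The two rarest classes, + + t and h f +, are the double crossovers. Comparing them with the parentals, only the h allele has switched, so h is the middle locus and the order is t – h – f.
t–h: (108 + 14)/500 = 0.2440; h–f: (51 + 14)/500 = 0.1300.
Expected DCO frequency = 0.2440 × 0.1300 ≈ 0.03172; observed = 14/500 ≈ 0.02800.
Coefficient of coincidence = 0.02800/0.03172 ≈ 0.88.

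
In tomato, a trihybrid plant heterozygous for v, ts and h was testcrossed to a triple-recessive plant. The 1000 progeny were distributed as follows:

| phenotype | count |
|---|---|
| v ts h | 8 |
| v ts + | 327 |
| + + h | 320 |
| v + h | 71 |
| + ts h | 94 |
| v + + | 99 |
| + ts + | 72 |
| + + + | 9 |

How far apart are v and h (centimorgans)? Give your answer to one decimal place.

16.0 centimorgans

The two most frequent reciprocal classes, + + h and v ts +, are the parental types, so the F1 was + + h / v ts +.
The two rarest classes, + + + and v ts h, are the double crossovers. Comparing them with the parentals, only the h allele has switched, so h is the middle locus and the order is ts – h – v.
Crossovers in the h–v interval produce the single-crossover classes v + h and + ts + (71 + 72 = 143) plus the double crossovers (17).
RF(h–v) = (143 + 17) / 1000 = 160/1000 = 0.1600 → 16.0 centimorgans.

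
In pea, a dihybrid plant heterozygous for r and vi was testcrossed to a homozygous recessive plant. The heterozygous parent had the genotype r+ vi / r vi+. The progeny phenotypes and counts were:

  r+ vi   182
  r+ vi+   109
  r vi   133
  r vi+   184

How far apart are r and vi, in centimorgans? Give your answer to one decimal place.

39.8 centimorgans

The recombinant classes are r+ vi+ and r vi: 109 + 133 = 242.
Recombination frequency = 242/608 = 0.3980 ≈ 39.8%, i.e. 39.8 centimorgans.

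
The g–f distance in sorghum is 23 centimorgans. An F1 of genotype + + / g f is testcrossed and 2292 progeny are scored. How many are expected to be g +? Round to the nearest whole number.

A map distance of 23 centimorgans corresponds to a recombination frequency of 0.230.
The F1 is + + / g f, so g + is a recombinant gamete class with expected frequency r/2 = 0.230/2 = 0.1150.
Expected number = 0.1150 × 2292 = 263.58 ≈ 264.

264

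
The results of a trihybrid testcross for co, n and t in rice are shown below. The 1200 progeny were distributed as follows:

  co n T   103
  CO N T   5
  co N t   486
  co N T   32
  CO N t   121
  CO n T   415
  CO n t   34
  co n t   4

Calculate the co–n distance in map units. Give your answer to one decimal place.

The two most frequent reciprocal classes, CO n T and co N t, are the parental types, so the F1 was CO n T / co N t.
The two rarest classes, CO N T and co n t, are the double crossovers. Comparing them with the parentals, only the n allele has switched, so n is the middle locus and the order is co – n – t.
Crossovers in the co–n interval produce the single-crossover classes co n T and CO N t (103 + 121 = 224) plus the double crossovers (9).
RF(co–n) = (224 + 9) / 1200 = 233/1200 = 0.1942 → 19.4 map units.

19.4 map units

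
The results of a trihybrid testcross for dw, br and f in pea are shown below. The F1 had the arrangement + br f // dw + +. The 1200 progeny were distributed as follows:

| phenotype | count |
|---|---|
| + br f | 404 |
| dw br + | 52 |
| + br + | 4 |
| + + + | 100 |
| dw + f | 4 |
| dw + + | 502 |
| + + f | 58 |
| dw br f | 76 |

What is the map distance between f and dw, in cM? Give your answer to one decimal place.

The two rarest classes, + br + and dw + f, are the double crossovers. Comparing them with the parentals, only the f allele has switched, so f is the middle locus and the order is dw – f – br.
Crossovers in the dw–f interval produce the single-crossover classes dw br f and + + + (76 + 100 = 176) plus the double crossovers (8).
RF(dw–f) = (176 + 8) / 1200 = 184/1200 = 0.1533 → 15.3 cM.

15.3 cM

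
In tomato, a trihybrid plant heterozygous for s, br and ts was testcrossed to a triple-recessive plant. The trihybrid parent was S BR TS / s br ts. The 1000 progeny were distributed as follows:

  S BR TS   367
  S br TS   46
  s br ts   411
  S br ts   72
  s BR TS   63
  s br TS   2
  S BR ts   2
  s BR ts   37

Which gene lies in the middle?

The two rarest classes, S BR ts and s br TS, are the double crossovers. Comparing them with the parentals, only the ts allele has switched, so ts is the middle locus and the order is br – ts – s.

ts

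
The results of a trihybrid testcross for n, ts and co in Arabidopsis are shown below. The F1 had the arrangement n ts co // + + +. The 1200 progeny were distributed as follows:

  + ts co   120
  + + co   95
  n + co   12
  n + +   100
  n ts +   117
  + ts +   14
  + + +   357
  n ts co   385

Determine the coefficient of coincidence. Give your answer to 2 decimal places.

The two rarest classes, n + co and + ts +, are the double crossovers. Comparing them with the parentals, only the ts allele has switched, so ts is the middle locus and the order is co – ts – n.
co–ts: (212 + 26)/1200 = 0.1983; ts–n: (220 + 26)/1200 = 0.2050.
Expected DCO frequency = 0.1983 × 0.2050 ≈ 0.04065; observed = 26/1200 ≈ 0.02167.
Coefficient of coincidence = 0.02167/0.04065 ≈ 0.53.

0.53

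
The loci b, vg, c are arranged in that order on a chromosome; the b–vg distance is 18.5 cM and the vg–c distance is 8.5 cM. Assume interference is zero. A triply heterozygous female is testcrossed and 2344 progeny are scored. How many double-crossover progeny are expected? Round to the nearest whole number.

Map distances give recombination frequencies of 0.185 and 0.085 for the two intervals.
With no interference, expected double-crossover frequency = 0.185 × 0.085 = 0.01572.
Expected number = 0.01572 × 2344 = 36.86 ≈ 37.

37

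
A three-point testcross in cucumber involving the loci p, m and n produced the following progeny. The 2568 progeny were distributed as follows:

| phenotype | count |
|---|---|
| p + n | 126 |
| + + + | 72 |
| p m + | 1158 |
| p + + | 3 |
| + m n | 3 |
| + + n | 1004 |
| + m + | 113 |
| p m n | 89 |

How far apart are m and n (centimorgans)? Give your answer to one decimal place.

The two most frequent reciprocal classes, p m + and + + n, are the parental types, so the F1 was p m + / + + n.
The two rarest classes, p + + and + m n, are the double crossovers. Comparing them with the parentals, only the m allele has switched, so m is the middle locus and the order is p – m – n.
Crossovers in the m–n interval produce the single-crossover classes p m n and + + + (89 + 72 = 161) plus the double crossovers (6).
RF(m–n) = (161 + 6) / 2568 = 167/2568 = 0.0650 → 6.5 centimorgans.

6.5 centimorgans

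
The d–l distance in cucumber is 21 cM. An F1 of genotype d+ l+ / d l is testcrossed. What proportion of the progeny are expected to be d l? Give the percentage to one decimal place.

A map distance of 21 cM corresponds to a recombination frequency of 0.210.
The F1 is d+ l+ / d l, so d l is a parental gamete class with expected frequency (1 − r)/2 = 0.790/2 = 0.3950.
That is 0.3950 = 39.5% of the progeny.

39.5%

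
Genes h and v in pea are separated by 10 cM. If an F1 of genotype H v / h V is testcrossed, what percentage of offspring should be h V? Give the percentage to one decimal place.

45.0%

A map distance of 10 cM corresponds to a recombination frequency of 0.100.
The F1 is H v / h V, so h V is a parental gamete class with expected frequency (1 − r)/2 = 0.900/2 = 0.4500.
That is 0.4500 = 45.0% of the progeny.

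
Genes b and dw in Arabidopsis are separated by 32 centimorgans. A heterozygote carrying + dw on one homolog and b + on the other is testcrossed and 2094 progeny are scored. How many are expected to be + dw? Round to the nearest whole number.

A map distance of 32 centimorgans corresponds to a recombination frequency of 0.320.
The F1 is + dw / b +, so + dw is a parental gamete class with expected frequency (1 − r)/2 = 0.680/2 = 0.3400.
Expected number = 0.3400 × 2094 = 711.96 ≈ 712.

712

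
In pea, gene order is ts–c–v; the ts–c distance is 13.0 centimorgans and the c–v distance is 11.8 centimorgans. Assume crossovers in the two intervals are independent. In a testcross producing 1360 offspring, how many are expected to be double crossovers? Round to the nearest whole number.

21

Map distances give recombination frequencies of 0.130 and 0.118 for the two intervals.
With no interference, expected double-crossover frequency = 0.130 × 0.118 = 0.01534.
Expected number = 0.01534 × 1360 = 20.86 ≈ 21.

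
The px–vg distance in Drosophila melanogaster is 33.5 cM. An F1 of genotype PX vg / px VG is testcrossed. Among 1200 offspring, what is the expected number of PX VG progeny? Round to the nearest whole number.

201

A map distance of 33.5 cM corresponds to a recombination frequency of 0.335.
The F1 is PX vg / px VG, so PX VG is a recombinant gamete class with expected frequency r/2 = 0.335/2 = 0.1675.
Expected number = 0.1675 × 1200 = 201.00 ≈ 201.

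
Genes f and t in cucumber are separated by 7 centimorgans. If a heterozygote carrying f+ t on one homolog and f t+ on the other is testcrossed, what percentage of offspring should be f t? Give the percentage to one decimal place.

3.5%

A map distance of 7 centimorgans corresponds to a recombination frequency of 0.070.
The F1 is f+ t / f t+, so f t is a recombinant gamete class with expected frequency r/2 = 0.070/2 = 0.0350.
That is 0.0350 = 3.5% of the progeny.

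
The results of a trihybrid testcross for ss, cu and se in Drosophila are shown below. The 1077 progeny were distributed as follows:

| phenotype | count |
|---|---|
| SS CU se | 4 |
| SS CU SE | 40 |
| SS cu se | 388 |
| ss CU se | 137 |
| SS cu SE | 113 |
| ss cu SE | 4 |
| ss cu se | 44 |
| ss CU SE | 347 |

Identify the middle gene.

The two most frequent reciprocal classes, ss CU SE and SS cu se, are the parental types, so the F1 was ss CU SE / SS cu se.
The two rarest classes, ss cu SE and SS CU se, are the double crossovers. Comparing them with the parentals, only the cu allele has switched, so cu is the middle locus and the order is se – cu – ss.

cu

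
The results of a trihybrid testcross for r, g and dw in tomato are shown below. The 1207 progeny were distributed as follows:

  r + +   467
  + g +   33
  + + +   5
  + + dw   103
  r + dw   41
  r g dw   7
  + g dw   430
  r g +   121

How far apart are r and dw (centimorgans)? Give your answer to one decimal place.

The two most frequent reciprocal classes, + g dw and r + +, are the parental types, so the F1 was + g dw / r + +.
The two rarest classes, r g dw and + + +, are the double crossovers. Comparing them with the parentals, only the r allele has switched, so r is the middle locus and the order is g – r – dw.
Crossovers in the r–dw interval produce the single-crossover classes + g + and r + dw (33 + 41 = 74) plus the double crossovers (12).
RF(r–dw) = (74 + 12) / 1207 = 86/1207 = 0.0713 → 7.1 centimorgans.

7.1 centimorgans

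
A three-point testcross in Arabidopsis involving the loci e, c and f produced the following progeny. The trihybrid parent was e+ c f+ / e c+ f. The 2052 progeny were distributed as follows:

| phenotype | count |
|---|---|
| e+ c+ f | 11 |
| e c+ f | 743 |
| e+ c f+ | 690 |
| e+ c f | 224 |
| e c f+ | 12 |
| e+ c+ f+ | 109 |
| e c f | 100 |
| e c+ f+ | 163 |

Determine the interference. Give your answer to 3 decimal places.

The two rarest classes, e c f+ and e+ c+ f, are the double crossovers. Comparing them with the parentals, only the e allele has switched, so e is the middle locus and the order is c – e – f.
c–e: (209 + 23)/2052 = 0.1131; e–f: (387 + 23)/2052 = 0.1998.
Expected DCO frequency = 0.1131 × 0.1998 ≈ 0.02260; observed = 23/2052 ≈ 0.01121.
Coefficient of coincidence = 0.01121/0.02260 ≈ 0.496; interference = 1 − 0.496 = 0.504.

0.504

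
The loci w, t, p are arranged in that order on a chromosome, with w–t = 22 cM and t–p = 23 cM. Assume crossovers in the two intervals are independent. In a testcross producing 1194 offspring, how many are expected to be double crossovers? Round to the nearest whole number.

Map distances give recombination frequencies of 0.220 and 0.230 for the two intervals.
With no interference, expected double-crossover frequency = 0.220 × 0.230 = 0.05060.
Expected number = 0.05060 × 1194 = 60.42 ≈ 60.

60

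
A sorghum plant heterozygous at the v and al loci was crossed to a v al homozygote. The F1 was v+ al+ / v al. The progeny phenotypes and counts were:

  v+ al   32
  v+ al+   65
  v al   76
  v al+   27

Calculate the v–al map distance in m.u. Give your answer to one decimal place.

The recombinant classes are v+ al and v al+: 32 + 27 = 59.
Recombination frequency = 59/200 = 0.2950 ≈ 29.5%, i.e. 29.5 m.u.

29.5 m.u.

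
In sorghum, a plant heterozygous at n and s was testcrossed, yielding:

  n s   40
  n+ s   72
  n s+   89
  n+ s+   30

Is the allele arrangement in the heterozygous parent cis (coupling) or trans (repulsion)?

The two most frequent classes are n+ s (72) and n s+ (89); these are the parental (non-recombinant) types.
So the F1 carried n+ s on one chromosome and n s+ on the other — the recessive alleles are on opposite chromosomes (trans / repulsion).

trans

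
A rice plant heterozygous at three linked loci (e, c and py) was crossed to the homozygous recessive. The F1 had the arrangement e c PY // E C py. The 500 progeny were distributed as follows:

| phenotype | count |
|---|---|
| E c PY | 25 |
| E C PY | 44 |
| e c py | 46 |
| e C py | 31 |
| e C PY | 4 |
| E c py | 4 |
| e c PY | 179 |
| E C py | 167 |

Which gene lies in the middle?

The two rarest classes, e C PY and E c py, are the double crossovers. Comparing them with the parentals, only the c allele has switched, so c is the middle locus and the order is e – c – py.

c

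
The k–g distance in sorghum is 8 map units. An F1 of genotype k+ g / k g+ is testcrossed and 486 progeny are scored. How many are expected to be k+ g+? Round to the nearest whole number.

A map distance of 8 map units corresponds to a recombination frequency of 0.080.
The F1 is k+ g / k g+, so k+ g+ is a recombinant gamete class with expected frequency r/2 = 0.080/2 = 0.0400.
Expected number = 0.0400 × 486 = 19.44 ≈ 19.

19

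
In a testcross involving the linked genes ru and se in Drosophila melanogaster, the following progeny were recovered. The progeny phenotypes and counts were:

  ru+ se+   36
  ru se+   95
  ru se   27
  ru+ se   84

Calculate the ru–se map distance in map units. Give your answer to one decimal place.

The two most frequent classes, ru+ se (84) and ru se+ (95), are the parental types, so the F1 was ru+ se / ru se+.
The recombinant classes are ru+ se+ and ru se: 36 + 27 = 63.
Recombination frequency = 63/242 = 0.2603 ≈ 26.0%, i.e. 26.0 map units.

26.0 map units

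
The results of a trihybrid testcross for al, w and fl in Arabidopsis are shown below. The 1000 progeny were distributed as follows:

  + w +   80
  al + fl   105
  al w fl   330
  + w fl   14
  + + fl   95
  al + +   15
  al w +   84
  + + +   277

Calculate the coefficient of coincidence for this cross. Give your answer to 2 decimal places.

The two most frequent reciprocal classes, + + + and al w fl, are the parental types, so the F1 was + + + / al w fl.
The two rarest classes, al + + and + w fl, are the double crossovers. Comparing them with the parentals, only the al allele has switched, so al is the middle locus and the order is w – al – fl.
w–al: (185 + 29)/1000 = 0.2140; al–fl: (179 + 29)/1000 = 0.2080.
Expected DCO frequency = 0.2140 × 0.2080 ≈ 0.04451; observed = 29/1000 ≈ 0.02900.
Coefficient of coincidence = 0.02900/0.04451 ≈ 0.65.

0.65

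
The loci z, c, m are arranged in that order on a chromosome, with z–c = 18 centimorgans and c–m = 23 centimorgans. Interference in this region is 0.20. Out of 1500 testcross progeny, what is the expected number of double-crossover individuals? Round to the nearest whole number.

50

Map distances give recombination frequencies of 0.180 and 0.230 for the two intervals.
With interference 0.20 (so coincidence = 0.80), expected double-crossover frequency = 0.180 × 0.230 × 0.80 = 0.03312.
Expected number = 0.03312 × 1500 = 49.68 ≈ 50.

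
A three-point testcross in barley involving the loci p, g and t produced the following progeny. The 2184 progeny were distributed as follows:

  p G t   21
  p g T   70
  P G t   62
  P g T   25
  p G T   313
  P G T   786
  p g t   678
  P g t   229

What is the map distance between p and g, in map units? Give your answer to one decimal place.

26.9 map units

The two most frequent reciprocal classes, p g t and P G T, are the parental types, so the F1 was p g t / P G T.
The two rarest classes, p G t and P g T, are the double crossovers. Comparing them with the parentals, only the g allele has switched, so g is the middle locus and the order is t – g – p.
Crossovers in the g–p interval produce the single-crossover classes P g t and p G T (229 + 313 = 542) plus the double crossovers (46).
RF(g–p) = (542 + 46) / 2184 = 588/2184 = 0.2692 → 26.9 map units.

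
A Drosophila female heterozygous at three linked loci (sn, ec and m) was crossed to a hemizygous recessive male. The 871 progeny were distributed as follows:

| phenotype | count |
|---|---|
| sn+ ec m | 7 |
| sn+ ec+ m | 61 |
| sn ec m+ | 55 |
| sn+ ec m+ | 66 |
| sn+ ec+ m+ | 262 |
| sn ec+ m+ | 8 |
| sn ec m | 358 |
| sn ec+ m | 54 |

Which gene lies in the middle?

sn

The two most frequent reciprocal classes, sn+ ec+ m+ and sn ec m, are the parental types, so the F1 was sn+ ec+ m+ / sn ec m.
The two rarest classes, sn ec+ m+ and sn+ ec m, are the double crossovers. Comparing them with the parentals, only the sn allele has switched, so sn is the middle locus and the order is m – sn – ec.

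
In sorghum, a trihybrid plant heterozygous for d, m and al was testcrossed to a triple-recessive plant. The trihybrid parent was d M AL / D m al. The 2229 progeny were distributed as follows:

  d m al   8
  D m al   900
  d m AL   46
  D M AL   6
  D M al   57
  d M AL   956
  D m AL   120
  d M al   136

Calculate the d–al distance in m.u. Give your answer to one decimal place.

12.1 m.u.

The two rarest classes, D M AL and d m al, are the double crossovers. Comparing them with the parentals, only the d allele has switched, so d is the middle locus and the order is m – d – al.
Crossovers in the d–al interval produce the single-crossover classes d M al and D m AL (136 + 120 = 256) plus the double crossovers (14).
RF(d–al) = (256 + 14) / 2229 = 270/2229 = 0.1211 → 12.1 m.u.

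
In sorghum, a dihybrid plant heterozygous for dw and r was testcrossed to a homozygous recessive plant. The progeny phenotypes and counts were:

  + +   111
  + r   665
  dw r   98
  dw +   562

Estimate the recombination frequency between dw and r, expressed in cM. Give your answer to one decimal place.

14.6 cM

The two most frequent classes, + r (665) and dw + (562), are the parental types, so the F1 was + r / dw +.
The recombinant classes are + + and dw r: 111 + 98 = 209.
Recombination frequency = 209/1436 = 0.1455 ≈ 14.6%, i.e. 14.6 cM.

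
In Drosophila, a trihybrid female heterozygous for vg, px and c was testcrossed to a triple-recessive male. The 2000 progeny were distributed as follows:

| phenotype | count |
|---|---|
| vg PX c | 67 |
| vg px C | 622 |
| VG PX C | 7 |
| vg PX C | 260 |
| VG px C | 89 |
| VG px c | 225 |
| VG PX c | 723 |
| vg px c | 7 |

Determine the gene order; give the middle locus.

The two most frequent reciprocal classes, vg px C and VG PX c, are the parental types, so the F1 was vg px C / VG PX c.
The two rarest classes, vg px c and VG PX C, are the double crossovers. Comparing them with the parentals, only the c allele has switched, so c is the middle locus and the order is px – c – vg.

c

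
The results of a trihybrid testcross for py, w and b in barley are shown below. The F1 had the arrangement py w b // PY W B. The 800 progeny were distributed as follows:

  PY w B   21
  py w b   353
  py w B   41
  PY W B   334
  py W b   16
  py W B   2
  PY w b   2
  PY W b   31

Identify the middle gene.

py

The two rarest classes, PY w b and py W B, are the double crossovers. Comparing them with the parentals, only the py allele has switched, so py is the middle locus and the order is b – py – w.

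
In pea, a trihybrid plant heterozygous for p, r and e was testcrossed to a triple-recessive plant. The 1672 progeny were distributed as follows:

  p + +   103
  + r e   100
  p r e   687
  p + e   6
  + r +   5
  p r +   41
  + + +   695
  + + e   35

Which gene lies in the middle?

The two most frequent reciprocal classes, p r e and + + +, are the parental types, so the F1 was p r e / + + +.
The two rarest classes, p + e and + r +, are the double crossovers. Comparing them with the parentals, only the r allele has switched, so r is the middle locus and the order is p – r – e.

r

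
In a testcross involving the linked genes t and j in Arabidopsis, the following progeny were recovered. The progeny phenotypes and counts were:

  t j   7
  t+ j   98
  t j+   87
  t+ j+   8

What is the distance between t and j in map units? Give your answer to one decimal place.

7.5 map units

The two most frequent classes, t+ j (98) and t j+ (87), are the parental types, so the F1 was t+ j / t j+.
The recombinant classes are t+ j+ and t j: 8 + 7 = 15.
Recombination frequency = 15/200 = 0.0750 ≈ 7.5%, i.e. 7.5 map units.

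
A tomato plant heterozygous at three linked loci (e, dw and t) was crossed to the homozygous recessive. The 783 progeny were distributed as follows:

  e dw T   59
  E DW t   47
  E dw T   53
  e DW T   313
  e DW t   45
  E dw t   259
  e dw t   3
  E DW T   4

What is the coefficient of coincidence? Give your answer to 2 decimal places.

The two most frequent reciprocal classes, e DW T and E dw t, are the parental types, so the F1 was e DW T / E dw t.
The two rarest classes, E DW T and e dw t, are the double crossovers. Comparing them with the parentals, only the e allele has switched, so e is the middle locus and the order is t – e – dw.
t–e: (98 + 7)/783 = 0.1341; e–dw: (106 + 7)/783 = 0.1443.
Expected DCO frequency = 0.1341 × 0.1443 ≈ 0.01935; observed = 7/783 ≈ 0.00894.
Coefficient of coincidence = 0.00894/0.01935 ≈ 0.46.

0.46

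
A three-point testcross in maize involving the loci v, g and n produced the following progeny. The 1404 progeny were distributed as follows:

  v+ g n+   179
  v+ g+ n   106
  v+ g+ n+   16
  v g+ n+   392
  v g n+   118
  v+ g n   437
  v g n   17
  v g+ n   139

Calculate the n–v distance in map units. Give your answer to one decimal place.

The two most frequent reciprocal classes, v g+ n+ and v+ g n, are the parental types, so the F1 was v g+ n+ / v+ g n.
The two rarest classes, v+ g+ n+ and v g n, are the double crossovers. Comparing them with the parentals, only the v allele has switched, so v is the middle locus and the order is g – v – n.
Crossovers in the v–n interval produce the single-crossover classes v g+ n and v+ g n+ (139 + 179 = 318) plus the double crossovers (33).
RF(v–n) = (318 + 33) / 1404 = 351/1404 = 0.2500 → 25.0 map units.

25.0 map units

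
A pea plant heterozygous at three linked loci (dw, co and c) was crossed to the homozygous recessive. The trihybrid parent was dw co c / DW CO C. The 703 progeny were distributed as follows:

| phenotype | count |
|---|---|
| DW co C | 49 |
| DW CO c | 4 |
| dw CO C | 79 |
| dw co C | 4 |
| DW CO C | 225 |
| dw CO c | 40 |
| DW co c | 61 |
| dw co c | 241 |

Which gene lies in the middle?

c

The two rarest classes, dw co C and DW CO c, are the double crossovers. Comparing them with the parentals, only the c allele has switched, so c is the middle locus and the order is co – c – dw.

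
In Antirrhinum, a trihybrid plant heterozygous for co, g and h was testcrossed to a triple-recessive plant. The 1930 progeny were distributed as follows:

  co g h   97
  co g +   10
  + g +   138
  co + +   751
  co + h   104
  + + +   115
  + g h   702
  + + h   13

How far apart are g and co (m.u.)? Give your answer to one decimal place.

12.2 m.u.

The two most frequent reciprocal classes, + g h and co + +, are the parental types, so the F1 was + g h / co + +.
The two rarest classes, + + h and co g +, are the double crossovers. Comparing them with the parentals, only the g allele has switched, so g is the middle locus and the order is co – g – h.
Crossovers in the co–g interval produce the single-crossover classes co g h and + + + (97 + 115 = 212) plus the double crossovers (23).
RF(co–g) = (212 + 23) / 1930 = 235/1930 = 0.1218 → 12.2 m.u.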